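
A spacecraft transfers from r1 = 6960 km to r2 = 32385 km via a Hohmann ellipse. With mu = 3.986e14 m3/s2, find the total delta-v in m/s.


V1 = sqrt(mu/r1) = 7567.7 m/s
dV1 = V1*(sqrt(2*r2/(r1+r2)) - 1) = 2142.01 m/s
V2 = sqrt(mu/r2) = 3508.3 m/s
dV2 = V2*(1 - sqrt(2*r1/(r1+r2))) = 1421.54 m/s
Total dV = 3564 m/s

3564 m/s


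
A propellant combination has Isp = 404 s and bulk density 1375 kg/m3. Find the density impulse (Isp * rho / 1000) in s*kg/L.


rho*Isp = 404 * 1375 / 1000 = 556 s*kg/L

556 s*kg/L


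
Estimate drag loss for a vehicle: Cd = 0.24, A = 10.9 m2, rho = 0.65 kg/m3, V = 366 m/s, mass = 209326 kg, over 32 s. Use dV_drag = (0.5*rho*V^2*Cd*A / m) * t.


D = 0.5 * 0.65 * 366^2 * 0.24 * 10.9 = 113889.39 N
a = 113889.39 / 209326 = 0.5441 m/s2
dV = 0.5441 * 32 = 17.4 m/s

17.4 m/s


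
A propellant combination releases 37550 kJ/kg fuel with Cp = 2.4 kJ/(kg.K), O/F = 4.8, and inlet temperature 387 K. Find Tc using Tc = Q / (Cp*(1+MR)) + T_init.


Tc = 37550 / (2.4 * (1 + 4.8)) + 387 = 3085 K

3085 K


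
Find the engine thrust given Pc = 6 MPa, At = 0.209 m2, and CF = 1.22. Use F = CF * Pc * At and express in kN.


F = 1.22 * 6e6 * 0.209 = 1.5299e+06 N = 1529.9 kN

1529.9 kN


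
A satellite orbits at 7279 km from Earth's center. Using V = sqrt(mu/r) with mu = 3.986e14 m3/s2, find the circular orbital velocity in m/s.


V = sqrt(3.986e14 / 7279000) = 7400 m/s

7400 m/s


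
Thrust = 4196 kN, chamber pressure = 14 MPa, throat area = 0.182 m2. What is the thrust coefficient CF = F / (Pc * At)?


CF = 4196000 / (14e6 * 0.182) = 1.65

1.65


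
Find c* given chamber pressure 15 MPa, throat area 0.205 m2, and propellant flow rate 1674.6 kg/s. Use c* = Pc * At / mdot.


c* = 15e6 * 0.205 / 1674.6 = 1836 m/s

1836 m/s


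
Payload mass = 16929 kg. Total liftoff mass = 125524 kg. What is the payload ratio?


PR = 16929 / 125524 = 0.1349

0.1349


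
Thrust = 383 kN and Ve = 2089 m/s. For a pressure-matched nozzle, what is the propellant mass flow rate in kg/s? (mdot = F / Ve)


mdot = F / Ve = 383000 / 2089 = 183.3 kg/s

183.3 kg/s


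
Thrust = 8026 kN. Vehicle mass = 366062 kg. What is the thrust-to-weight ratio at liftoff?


TWR = 8026000 / (366062 * 9.81) = 2.23

2.23


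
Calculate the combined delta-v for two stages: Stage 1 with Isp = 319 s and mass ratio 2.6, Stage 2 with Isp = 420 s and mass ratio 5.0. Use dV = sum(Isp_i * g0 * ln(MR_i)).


dV1 = 319 * 9.81 * ln(2.6) = 2990.2 m/s
dV2 = 420 * 9.81 * ln(5.0) = 6631.2 m/s
Total dV = 2990.2 + 6631.2 = 9621.4 m/s ~ 9621 m/s

9621 m/s


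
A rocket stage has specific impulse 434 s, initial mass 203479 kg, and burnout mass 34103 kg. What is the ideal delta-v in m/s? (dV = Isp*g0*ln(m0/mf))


Ve = 434 * 9.81 = 4257.54 m/s
dV = 4257.54 * ln(203479/34103) = 7605 m/s

7605 m/s


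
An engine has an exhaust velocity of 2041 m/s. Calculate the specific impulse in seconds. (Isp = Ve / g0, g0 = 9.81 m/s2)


Isp = Ve / g0 = 2041 / 9.81 = 208.1 s

208.1 s


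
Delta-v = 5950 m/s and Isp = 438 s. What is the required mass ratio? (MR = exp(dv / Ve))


Ve = 438 * 9.81 = 4296.78 m/s
MR = exp(5950 / 4296.78) = 3.994

3.994


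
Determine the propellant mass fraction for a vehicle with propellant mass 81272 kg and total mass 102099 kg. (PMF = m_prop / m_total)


PMF = 81272 / 102099 = 0.796

0.796


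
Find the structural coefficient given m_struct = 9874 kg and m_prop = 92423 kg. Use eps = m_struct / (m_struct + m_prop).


eps = 9874 / (9874 + 92423) = 0.0965

0.0965


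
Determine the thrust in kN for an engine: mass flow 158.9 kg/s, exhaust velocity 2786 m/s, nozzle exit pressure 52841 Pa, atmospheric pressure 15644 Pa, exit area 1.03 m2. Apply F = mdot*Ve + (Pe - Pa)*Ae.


F = 158.9 * 2786 + (52841 - 15644) * 1.03 = 481008.0 N = 481.0 kN

481.0 kN


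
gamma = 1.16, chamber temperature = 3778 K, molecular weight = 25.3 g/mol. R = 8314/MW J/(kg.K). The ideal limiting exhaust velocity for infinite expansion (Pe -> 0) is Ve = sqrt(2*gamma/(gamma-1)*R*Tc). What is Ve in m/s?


R = 8314 / 25.3 = 328.62 J/(kg.K)
Ve = sqrt(2 * 1.16 / (1.16 - 1) * 328.62 * 3778) = 4243 m/s

4243 m/s


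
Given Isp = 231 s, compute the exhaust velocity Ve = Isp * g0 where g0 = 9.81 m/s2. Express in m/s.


Ve = Isp * g0 = 231 * 9.81 = 2266.1 m/s

2266.1 m/s


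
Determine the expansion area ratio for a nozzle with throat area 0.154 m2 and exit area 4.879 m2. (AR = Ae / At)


AR = 4.879 / 0.154 = 31.7

31.7


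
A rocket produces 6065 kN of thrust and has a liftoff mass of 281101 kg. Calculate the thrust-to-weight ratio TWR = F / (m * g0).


TWR = 6065000 / (281101 * 9.81) = 2.2

2.2


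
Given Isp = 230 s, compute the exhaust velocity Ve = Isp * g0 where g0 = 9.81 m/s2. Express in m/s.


Ve = Isp * g0 = 230 * 9.81 = 2256.3 m/s

2256.3 m/s


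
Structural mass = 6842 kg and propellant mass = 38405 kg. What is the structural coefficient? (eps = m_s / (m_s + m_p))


eps = 6842 / (6842 + 38405) = 0.1512

0.1512


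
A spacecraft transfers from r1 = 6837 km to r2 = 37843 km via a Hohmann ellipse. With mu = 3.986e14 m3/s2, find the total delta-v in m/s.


V1 = sqrt(mu/r1) = 7635.47 m/s
dV1 = V1*(sqrt(2*r2/(r1+r2)) - 1) = 2302.26 m/s
V2 = sqrt(mu/r2) = 3245.46 m/s
dV2 = V2*(1 - sqrt(2*r1/(r1+r2))) = 1450.03 m/s
Total dV = 3752 m/s

3752 m/s


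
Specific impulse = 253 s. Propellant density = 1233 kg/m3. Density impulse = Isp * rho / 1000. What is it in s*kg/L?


rho*Isp = 253 * 1233 / 1000 = 312 s*kg/L

312 s*kg/L


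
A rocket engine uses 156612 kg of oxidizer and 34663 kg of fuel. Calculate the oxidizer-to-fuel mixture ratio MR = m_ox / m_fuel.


MR = 156612 / 34663 = 4.52

4.52


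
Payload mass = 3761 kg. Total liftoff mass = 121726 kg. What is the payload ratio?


PR = 3761 / 121726 = 0.0309

0.0309


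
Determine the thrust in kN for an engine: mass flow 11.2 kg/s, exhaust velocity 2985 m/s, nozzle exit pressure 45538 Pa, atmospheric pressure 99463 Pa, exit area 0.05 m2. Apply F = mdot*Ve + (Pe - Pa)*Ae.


F = 11.2 * 2985 + (45538 - 99463) * 0.05 = 30736.0 N = 30.7 kN

30.7 kN


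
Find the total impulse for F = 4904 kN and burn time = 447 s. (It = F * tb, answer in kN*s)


It = 4904 * 447 = 2192088 kN*s

2192088 kN*s


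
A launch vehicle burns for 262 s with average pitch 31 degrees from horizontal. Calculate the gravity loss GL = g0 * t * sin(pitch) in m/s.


GL = 9.81 * 262 * sin(31 deg) = 1324 m/s

1324 m/s


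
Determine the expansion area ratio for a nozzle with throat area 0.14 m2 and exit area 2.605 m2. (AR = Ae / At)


AR = 2.605 / 0.14 = 18.6

18.6


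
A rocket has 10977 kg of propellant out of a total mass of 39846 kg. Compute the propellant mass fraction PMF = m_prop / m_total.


PMF = 10977 / 39846 = 0.275

0.275


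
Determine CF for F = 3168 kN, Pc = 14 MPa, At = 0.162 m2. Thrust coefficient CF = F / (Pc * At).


CF = 3168000 / (14e6 * 0.162) = 1.4

1.4


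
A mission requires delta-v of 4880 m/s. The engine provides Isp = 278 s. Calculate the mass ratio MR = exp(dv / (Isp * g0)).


Ve = 278 * 9.81 = 2727.18 m/s
MR = exp(4880 / 2727.18) = 5.986

5.986


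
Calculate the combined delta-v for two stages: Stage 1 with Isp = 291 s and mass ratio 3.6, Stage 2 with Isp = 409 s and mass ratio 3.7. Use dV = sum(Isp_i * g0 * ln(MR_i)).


dV1 = 291 * 9.81 * ln(3.6) = 3656.7 m/s
dV2 = 409 * 9.81 * ln(3.7) = 5249.4 m/s
Total dV = 3656.7 + 5249.4 = 8906.1 m/s ~ 8906 m/s

8906 m/s


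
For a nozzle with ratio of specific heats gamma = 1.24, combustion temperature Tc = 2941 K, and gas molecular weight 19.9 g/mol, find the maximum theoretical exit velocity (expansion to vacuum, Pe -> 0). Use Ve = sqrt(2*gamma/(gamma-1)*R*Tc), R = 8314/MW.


R = 8314 / 19.9 = 417.79 J/(kg.K)
Ve = sqrt(2 * 1.24 / (1.24 - 1) * 417.79 * 2941) = 3563 m/s

3563 m/s


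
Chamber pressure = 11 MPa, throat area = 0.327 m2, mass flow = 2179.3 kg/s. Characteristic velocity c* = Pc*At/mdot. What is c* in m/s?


c* = 11e6 * 0.327 / 2179.3 = 1651 m/s

1651 m/s


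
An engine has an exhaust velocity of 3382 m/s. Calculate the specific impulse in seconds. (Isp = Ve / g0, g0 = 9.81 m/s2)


Isp = Ve / g0 = 3382 / 9.81 = 344.8 s

344.8 s


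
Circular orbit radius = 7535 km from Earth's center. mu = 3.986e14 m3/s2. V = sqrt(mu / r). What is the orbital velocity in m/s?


V = sqrt(3.986e14 / 7535000) = 7273 m/s

7273 m/s


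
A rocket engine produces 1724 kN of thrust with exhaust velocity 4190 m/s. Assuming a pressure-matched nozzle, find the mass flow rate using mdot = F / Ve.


mdot = F / Ve = 1724000 / 4190 = 411.5 kg/s

411.5 kg/s


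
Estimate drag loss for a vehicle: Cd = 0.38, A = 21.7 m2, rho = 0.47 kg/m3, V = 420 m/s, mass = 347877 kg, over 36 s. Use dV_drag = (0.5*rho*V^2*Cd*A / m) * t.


D = 0.5 * 0.47 * 420^2 * 0.38 * 21.7 = 341829.68 N
a = 341829.68 / 347877 = 0.9826 m/s2
dV = 0.9826 * 36 = 35.4 m/s

35.4 m/s


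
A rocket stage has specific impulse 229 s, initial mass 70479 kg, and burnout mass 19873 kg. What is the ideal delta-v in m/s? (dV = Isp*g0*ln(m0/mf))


Ve = 229 * 9.81 = 2246.49 m/s
dV = 2246.49 * ln(70479/19873) = 2844 m/s

2844 m/s


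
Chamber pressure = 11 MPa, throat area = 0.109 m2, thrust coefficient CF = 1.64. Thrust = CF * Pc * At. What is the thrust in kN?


F = 1.64 * 11e6 * 0.109 = 1.9664e+06 N = 1966.4 kN

1966.4 kN


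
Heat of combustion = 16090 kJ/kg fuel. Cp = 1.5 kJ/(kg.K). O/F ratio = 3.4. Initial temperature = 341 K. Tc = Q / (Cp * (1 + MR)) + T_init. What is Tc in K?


Tc = 16090 / (1.5 * (1 + 3.4)) + 341 = 2779 K

2779 K


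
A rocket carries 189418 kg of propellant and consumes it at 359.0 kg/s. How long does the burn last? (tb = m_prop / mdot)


tb = 189418 / 359.0 = 527.6 s

527.6 s


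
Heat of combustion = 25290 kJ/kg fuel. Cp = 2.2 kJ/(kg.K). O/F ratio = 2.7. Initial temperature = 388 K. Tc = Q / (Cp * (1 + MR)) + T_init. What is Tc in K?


Tc = 25290 / (2.2 * (1 + 2.7)) + 388 = 3495 K

3495 K


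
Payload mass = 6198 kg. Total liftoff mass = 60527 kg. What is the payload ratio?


PR = 6198 / 60527 = 0.1024

0.1024


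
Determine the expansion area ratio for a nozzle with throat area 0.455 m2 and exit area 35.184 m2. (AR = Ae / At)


AR = 35.184 / 0.455 = 77.3

77.3


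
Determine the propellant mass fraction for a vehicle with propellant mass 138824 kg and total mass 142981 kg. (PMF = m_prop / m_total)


PMF = 138824 / 142981 = 0.971

0.971


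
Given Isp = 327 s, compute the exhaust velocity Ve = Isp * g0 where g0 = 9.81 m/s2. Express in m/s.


Ve = Isp * g0 = 327 * 9.81 = 3207.9 m/s

3207.9 m/s


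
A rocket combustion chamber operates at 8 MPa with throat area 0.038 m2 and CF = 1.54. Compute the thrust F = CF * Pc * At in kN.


F = 1.54 * 8e6 * 0.038 = 468160.0 N = 468.2 kN

468.2 kN


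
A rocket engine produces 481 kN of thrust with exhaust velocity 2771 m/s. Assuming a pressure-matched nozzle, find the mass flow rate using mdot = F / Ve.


mdot = F / Ve = 481000 / 2771 = 173.6 kg/s

173.6 kg/s


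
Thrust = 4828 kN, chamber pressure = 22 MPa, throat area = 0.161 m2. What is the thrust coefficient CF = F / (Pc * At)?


CF = 4828000 / (22e6 * 0.161) = 1.36

1.36


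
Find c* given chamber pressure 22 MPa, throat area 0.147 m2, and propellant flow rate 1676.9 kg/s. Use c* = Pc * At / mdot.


c* = 22e6 * 0.147 / 1676.9 = 1929 m/s

1929 m/s


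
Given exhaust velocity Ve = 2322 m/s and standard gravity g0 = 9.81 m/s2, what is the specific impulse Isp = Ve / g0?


Isp = Ve / g0 = 2322 / 9.81 = 236.7 s

236.7 s


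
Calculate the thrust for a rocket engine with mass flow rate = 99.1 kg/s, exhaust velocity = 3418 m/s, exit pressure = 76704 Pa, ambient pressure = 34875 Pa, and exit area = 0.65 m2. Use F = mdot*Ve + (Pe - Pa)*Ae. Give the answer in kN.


F = 99.1 * 3418 + (76704 - 34875) * 0.65 = 365913.0 N = 365.9 kN

365.9 kN


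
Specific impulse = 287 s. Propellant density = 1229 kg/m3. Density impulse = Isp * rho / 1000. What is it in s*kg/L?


rho*Isp = 287 * 1229 / 1000 = 353 s*kg/L

353 s*kg/L


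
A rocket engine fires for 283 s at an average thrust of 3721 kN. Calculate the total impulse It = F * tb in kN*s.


It = 3721 * 283 = 1053043 kN*s

1053043 kN*s


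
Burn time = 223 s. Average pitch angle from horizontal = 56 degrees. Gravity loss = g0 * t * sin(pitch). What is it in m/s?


GL = 9.81 * 223 * sin(56 deg) = 1814 m/s

1814 m/s


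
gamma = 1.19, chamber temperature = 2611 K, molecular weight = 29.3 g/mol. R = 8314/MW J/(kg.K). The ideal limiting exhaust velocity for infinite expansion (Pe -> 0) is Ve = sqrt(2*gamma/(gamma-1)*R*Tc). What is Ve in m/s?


R = 8314 / 29.3 = 283.75 J/(kg.K)
Ve = sqrt(2 * 1.19 / (1.19 - 1) * 283.75 * 2611) = 3046 m/s

3046 m/s


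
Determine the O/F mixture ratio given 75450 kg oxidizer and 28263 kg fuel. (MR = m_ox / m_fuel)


MR = 75450 / 28263 = 2.67

2.67


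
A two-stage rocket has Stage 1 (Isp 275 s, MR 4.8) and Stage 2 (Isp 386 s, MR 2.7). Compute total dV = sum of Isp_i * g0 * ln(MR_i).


dV1 = 275 * 9.81 * ln(4.8) = 4231.7 m/s
dV2 = 386 * 9.81 * ln(2.7) = 3761.1 m/s
Total dV = 4231.7 + 3761.1 = 7992.8 m/s ~ 7993 m/s

7993 m/s


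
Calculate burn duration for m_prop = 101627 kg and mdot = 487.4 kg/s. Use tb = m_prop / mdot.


tb = 101627 / 487.4 = 208.5 s

208.5 s


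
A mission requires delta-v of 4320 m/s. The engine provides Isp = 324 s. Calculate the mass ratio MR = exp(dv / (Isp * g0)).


Ve = 324 * 9.81 = 3178.44 m/s
MR = exp(4320 / 3178.44) = 3.893

3.893


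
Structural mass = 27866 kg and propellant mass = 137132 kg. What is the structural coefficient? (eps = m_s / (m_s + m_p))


eps = 27866 / (27866 + 137132) = 0.1689

0.1689


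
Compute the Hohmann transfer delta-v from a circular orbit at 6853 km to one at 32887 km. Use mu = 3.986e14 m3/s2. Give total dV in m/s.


V1 = sqrt(mu/r1) = 7626.55 m/s
dV1 = V1*(sqrt(2*r2/(r1+r2)) - 1) = 2185.08 m/s
V2 = sqrt(mu/r2) = 3481.42 m/s
dV2 = V2*(1 - sqrt(2*r1/(r1+r2))) = 1436.87 m/s
Total dV = 3622 m/s

3622 m/s


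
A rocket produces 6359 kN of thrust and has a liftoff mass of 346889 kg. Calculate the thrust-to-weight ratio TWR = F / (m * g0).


TWR = 6359000 / (346889 * 9.81) = 1.87

1.87


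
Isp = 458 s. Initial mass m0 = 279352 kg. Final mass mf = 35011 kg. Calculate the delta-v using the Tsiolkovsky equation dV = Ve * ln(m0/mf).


Ve = 458 * 9.81 = 4492.98 m/s
dV = 4492.98 * ln(279352/35011) = 9331 m/s

9331 m/s


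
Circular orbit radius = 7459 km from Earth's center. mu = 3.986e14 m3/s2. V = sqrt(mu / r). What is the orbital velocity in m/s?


V = sqrt(3.986e14 / 7459000) = 7310 m/s

7310 m/s


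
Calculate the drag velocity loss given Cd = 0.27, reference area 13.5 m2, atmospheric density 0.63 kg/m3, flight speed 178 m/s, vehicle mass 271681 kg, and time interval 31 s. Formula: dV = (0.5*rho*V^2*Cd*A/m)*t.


D = 0.5 * 0.63 * 178^2 * 0.27 * 13.5 = 36378.78 N
a = 36378.78 / 271681 = 0.1339 m/s2
dV = 0.1339 * 31 = 4.2 m/s

4.2 m/s


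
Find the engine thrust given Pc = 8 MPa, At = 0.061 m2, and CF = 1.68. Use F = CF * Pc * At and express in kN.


F = 1.68 * 8e6 * 0.061 = 819840.0 N = 819.8 kN

819.8 kN


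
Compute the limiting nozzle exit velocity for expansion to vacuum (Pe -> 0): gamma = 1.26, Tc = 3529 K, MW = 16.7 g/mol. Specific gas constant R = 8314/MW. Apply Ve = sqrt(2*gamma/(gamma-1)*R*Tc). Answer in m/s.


R = 8314 / 16.7 = 497.84 J/(kg.K)
Ve = sqrt(2 * 1.26 / (1.26 - 1) * 497.84 * 3529) = 4127 m/s

4127 m/s


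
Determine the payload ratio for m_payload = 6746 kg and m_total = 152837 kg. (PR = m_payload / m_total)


PR = 6746 / 152837 = 0.0441

0.0441


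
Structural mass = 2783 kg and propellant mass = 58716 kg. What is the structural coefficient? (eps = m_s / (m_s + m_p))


eps = 2783 / (2783 + 58716) = 0.0453

0.0453


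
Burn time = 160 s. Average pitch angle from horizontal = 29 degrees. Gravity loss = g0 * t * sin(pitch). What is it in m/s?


GL = 9.81 * 160 * sin(29 deg) = 761 m/s

761 m/s


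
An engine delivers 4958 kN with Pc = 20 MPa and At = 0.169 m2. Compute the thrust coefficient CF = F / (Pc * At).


CF = 4958000 / (20e6 * 0.169) = 1.47

1.47


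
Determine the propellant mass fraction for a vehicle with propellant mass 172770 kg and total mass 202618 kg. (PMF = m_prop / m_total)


PMF = 172770 / 202618 = 0.853

0.853


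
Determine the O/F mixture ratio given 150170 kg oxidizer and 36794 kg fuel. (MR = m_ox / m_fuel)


MR = 150170 / 36794 = 4.08

4.08


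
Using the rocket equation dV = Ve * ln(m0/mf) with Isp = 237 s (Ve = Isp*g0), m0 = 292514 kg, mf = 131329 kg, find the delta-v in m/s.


Ve = 237 * 9.81 = 2324.97 m/s
dV = 2324.97 * ln(292514/131329) = 1862 m/s

1862 m/s


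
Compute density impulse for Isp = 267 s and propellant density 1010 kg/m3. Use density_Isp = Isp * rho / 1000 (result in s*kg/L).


rho*Isp = 267 * 1010 / 1000 = 270 s*kg/L

270 s*kg/L


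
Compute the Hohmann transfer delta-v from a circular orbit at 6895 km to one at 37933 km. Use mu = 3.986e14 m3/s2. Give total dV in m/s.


V1 = sqrt(mu/r1) = 7603.29 m/s
dV1 = V1*(sqrt(2*r2/(r1+r2)) - 1) = 2287.94 m/s
V2 = sqrt(mu/r2) = 3241.6 m/s
dV2 = V2*(1 - sqrt(2*r1/(r1+r2))) = 1443.7 m/s
Total dV = 3732 m/s

3732 m/s


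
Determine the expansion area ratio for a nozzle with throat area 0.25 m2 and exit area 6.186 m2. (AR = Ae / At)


AR = 6.186 / 0.25 = 24.7

24.7


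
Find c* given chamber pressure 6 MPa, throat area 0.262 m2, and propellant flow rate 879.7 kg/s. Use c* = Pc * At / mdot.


c* = 6e6 * 0.262 / 879.7 = 1787 m/s

1787 m/s


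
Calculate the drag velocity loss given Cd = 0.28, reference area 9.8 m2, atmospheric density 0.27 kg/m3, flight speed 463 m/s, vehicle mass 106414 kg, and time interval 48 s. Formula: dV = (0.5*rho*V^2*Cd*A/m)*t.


D = 0.5 * 0.27 * 463^2 * 0.28 * 9.8 = 79410.85 N
a = 79410.85 / 106414 = 0.7462 m/s2
dV = 0.7462 * 48 = 35.8 m/s

35.8 m/s


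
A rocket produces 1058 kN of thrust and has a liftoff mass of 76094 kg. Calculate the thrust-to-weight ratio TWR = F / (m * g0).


TWR = 1058000 / (76094 * 9.81) = 1.42

1.42


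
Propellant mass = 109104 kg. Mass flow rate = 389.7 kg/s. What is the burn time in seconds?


tb = 109104 / 389.7 = 280.0 s

280.0 s


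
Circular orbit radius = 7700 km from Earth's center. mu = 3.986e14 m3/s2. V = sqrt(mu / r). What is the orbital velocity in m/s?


V = sqrt(3.986e14 / 7700000) = 7195 m/s

7195 m/s


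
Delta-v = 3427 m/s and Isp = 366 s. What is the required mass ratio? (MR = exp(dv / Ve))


Ve = 366 * 9.81 = 3590.46 m/s
MR = exp(3427 / 3590.46) = 2.597

2.597


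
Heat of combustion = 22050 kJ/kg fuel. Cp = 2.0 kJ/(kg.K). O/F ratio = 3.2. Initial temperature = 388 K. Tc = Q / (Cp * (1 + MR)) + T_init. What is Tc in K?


Tc = 22050 / (2.0 * (1 + 3.2)) + 388 = 3013 K

3013 K


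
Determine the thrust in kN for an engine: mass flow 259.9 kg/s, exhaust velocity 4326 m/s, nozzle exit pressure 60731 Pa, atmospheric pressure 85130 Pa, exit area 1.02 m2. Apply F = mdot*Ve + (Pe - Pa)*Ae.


F = 259.9 * 4326 + (60731 - 85130) * 1.02 = 1.0994e+06 N = 1099.4 kN

1099.4 kN


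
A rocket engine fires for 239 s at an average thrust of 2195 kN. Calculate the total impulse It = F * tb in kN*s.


It = 2195 * 239 = 524605 kN*s

524605 kN*s


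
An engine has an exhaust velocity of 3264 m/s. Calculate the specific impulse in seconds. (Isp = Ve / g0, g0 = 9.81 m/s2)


Isp = Ve / g0 = 3264 / 9.81 = 332.7 s

332.7 s


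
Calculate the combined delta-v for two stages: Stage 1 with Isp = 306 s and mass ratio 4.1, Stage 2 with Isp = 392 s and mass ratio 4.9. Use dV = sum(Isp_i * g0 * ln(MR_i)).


dV1 = 306 * 9.81 * ln(4.1) = 4235.6 m/s
dV2 = 392 * 9.81 * ln(4.9) = 6111.4 m/s
Total dV = 4235.6 + 6111.4 = 10347.0 m/s ~ 10347 m/s

10347 m/s


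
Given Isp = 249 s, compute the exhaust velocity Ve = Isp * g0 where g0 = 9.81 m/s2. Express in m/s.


Ve = Isp * g0 = 249 * 9.81 = 2442.7 m/s

2442.7 m/s


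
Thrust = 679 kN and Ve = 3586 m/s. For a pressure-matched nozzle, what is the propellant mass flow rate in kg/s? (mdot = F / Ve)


mdot = F / Ve = 679000 / 3586 = 189.3 kg/s

189.3 kg/s


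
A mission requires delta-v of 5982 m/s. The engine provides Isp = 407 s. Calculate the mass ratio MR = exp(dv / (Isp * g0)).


Ve = 407 * 9.81 = 3992.67 m/s
MR = exp(5982 / 3992.67) = 4.474

4.474


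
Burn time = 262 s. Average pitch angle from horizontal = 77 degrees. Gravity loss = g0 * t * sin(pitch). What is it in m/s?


GL = 9.81 * 262 * sin(77 deg) = 2504 m/s

2504 m/s


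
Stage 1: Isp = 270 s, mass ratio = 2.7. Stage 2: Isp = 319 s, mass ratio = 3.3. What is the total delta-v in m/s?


dV1 = 270 * 9.81 * ln(2.7) = 2630.8 m/s
dV2 = 319 * 9.81 * ln(3.3) = 3736.2 m/s
Total dV = 2630.8 + 3736.2 = 6367.0 m/s ~ 6367 m/s

6367 m/s


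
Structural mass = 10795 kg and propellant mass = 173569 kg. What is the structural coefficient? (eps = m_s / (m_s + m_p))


eps = 10795 / (10795 + 173569) = 0.0586

0.0586


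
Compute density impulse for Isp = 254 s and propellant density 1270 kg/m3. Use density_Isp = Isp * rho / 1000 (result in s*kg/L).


rho*Isp = 254 * 1270 / 1000 = 323 s*kg/L

323 s*kg/L


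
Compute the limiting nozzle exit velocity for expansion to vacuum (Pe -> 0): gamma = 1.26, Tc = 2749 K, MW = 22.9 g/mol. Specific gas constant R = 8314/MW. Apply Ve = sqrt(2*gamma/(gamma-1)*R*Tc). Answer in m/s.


R = 8314 / 22.9 = 363.06 J/(kg.K)
Ve = sqrt(2 * 1.26 / (1.26 - 1) * 363.06 * 2749) = 3110 m/s

3110 m/s


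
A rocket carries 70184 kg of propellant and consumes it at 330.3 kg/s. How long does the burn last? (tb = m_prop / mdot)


tb = 70184 / 330.3 = 212.5 s

212.5 s


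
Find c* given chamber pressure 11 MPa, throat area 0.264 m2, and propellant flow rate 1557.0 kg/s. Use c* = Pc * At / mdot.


c* = 11e6 * 0.264 / 1557.0 = 1865 m/s

1865 m/s


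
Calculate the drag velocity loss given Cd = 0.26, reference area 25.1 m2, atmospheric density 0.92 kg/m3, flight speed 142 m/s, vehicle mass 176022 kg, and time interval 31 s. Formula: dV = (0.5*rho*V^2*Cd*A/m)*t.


D = 0.5 * 0.92 * 142^2 * 0.26 * 25.1 = 60531.52 N
a = 60531.52 / 176022 = 0.3439 m/s2
dV = 0.3439 * 31 = 10.7 m/s

10.7 m/s


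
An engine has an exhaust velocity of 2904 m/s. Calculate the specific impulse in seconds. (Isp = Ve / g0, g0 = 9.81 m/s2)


Isp = Ve / g0 = 2904 / 9.81 = 296.0 s

296.0 s


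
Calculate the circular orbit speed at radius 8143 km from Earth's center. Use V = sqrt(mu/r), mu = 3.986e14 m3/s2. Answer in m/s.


V = sqrt(3.986e14 / 8143000) = 6996 m/s

6996 m/s


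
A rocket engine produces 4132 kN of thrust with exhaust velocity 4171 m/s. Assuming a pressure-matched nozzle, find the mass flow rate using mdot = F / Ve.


mdot = F / Ve = 4132000 / 4171 = 990.6 kg/s

990.6 kg/s


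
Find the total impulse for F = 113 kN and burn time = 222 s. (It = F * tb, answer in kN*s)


It = 113 * 222 = 25086 kN*s

25086 kN*s


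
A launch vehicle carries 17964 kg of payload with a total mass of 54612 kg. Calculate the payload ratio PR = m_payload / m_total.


PR = 17964 / 54612 = 0.3289

0.3289


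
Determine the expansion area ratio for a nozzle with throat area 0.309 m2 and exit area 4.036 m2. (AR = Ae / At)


AR = 4.036 / 0.309 = 13.1

13.1


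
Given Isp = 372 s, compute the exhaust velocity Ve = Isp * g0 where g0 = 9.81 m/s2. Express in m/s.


Ve = Isp * g0 = 372 * 9.81 = 3649.3 m/s

3649.3 m/s


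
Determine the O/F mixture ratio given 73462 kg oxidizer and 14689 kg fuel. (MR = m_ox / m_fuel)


MR = 73462 / 14689 = 5.0

5.0


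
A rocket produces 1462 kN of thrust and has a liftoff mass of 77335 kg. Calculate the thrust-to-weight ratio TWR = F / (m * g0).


TWR = 1462000 / (77335 * 9.81) = 1.93

1.93


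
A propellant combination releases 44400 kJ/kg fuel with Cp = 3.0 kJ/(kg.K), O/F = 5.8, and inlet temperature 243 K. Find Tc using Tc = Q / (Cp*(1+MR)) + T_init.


Tc = 44400 / (3.0 * (1 + 5.8)) + 243 = 2419 K

2419 K


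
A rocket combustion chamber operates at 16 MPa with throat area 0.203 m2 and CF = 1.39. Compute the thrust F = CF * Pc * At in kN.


F = 1.39 * 16e6 * 0.203 = 4.5147e+06 N = 4514.7 kN

4514.7 kN


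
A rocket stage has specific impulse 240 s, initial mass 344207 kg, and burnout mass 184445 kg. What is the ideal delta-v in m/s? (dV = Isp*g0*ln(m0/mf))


Ve = 240 * 9.81 = 2354.4 m/s
dV = 2354.4 * ln(344207/184445) = 1469 m/s

1469 m/s


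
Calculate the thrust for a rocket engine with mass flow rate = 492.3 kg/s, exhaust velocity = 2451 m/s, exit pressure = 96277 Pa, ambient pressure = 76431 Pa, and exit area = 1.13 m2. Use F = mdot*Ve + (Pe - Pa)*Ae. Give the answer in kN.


F = 492.3 * 2451 + (96277 - 76431) * 1.13 = 1.2291e+06 N = 1229.1 kN

1229.1 kN


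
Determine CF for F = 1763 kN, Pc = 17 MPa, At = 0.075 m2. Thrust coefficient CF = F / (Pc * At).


CF = 1763000 / (17e6 * 0.075) = 1.38

1.38


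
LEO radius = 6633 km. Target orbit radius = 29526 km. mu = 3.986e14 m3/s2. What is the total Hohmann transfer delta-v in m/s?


V1 = sqrt(mu/r1) = 7752.0 m/s
dV1 = V1*(sqrt(2*r2/(r1+r2)) - 1) = 2154.56 m/s
V2 = sqrt(mu/r2) = 3674.23 m/s
dV2 = V2*(1 - sqrt(2*r1/(r1+r2))) = 1448.73 m/s
Total dV = 3603 m/s

3603 m/s


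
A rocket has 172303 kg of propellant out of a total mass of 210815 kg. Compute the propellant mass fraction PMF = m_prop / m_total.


PMF = 172303 / 210815 = 0.817

0.817


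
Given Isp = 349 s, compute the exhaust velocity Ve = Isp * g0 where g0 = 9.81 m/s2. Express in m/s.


Ve = Isp * g0 = 349 * 9.81 = 3423.7 m/s

3423.7 m/s


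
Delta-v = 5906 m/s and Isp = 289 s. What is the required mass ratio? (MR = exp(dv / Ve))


Ve = 289 * 9.81 = 2835.09 m/s
MR = exp(5906 / 2835.09) = 8.03

8.03


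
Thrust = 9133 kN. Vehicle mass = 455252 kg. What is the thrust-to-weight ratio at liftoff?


TWR = 9133000 / (455252 * 9.81) = 2.04

2.04


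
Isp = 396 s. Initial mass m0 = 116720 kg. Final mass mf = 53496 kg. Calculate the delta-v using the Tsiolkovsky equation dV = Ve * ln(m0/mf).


Ve = 396 * 9.81 = 3884.76 m/s
dV = 3884.76 * ln(116720/53496) = 3031 m/s

3031 m/s


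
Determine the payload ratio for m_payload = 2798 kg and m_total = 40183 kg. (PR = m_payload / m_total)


PR = 2798 / 40183 = 0.0696

0.0696


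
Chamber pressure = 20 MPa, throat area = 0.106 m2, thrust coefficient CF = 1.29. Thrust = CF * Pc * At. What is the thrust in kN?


F = 1.29 * 20e6 * 0.106 = 2.7348e+06 N = 2734.8 kN

2734.8 kN


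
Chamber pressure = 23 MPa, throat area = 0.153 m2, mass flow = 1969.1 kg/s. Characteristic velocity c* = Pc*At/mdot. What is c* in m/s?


c* = 23e6 * 0.153 / 1969.1 = 1787 m/s

1787 m/s


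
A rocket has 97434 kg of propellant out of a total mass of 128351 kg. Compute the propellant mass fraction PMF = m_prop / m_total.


PMF = 97434 / 128351 = 0.759

0.759


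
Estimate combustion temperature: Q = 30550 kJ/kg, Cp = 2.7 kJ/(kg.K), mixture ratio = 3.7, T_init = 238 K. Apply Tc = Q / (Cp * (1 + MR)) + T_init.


Tc = 30550 / (2.7 * (1 + 3.7)) + 238 = 2645 K

2645 K


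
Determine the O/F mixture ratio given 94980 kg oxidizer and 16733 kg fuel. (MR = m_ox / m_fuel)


MR = 94980 / 16733 = 5.68

5.68


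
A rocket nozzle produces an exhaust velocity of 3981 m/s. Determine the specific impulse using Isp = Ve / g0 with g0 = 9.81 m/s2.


Isp = Ve / g0 = 3981 / 9.81 = 405.8 s

405.8 s


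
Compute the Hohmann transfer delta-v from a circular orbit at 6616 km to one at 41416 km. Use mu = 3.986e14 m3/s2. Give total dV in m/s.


V1 = sqrt(mu/r1) = 7761.95 m/s
dV1 = V1*(sqrt(2*r2/(r1+r2)) - 1) = 2431.11 m/s
V2 = sqrt(mu/r2) = 3102.31 m/s
dV2 = V2*(1 - sqrt(2*r1/(r1+r2))) = 1474.01 m/s
Total dV = 3905 m/s

3905 m/s


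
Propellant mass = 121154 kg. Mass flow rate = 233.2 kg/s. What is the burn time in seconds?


tb = 121154 / 233.2 = 519.5 s

519.5 s


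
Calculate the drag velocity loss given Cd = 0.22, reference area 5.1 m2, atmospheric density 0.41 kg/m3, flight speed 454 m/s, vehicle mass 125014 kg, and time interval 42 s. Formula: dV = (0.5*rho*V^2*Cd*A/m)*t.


D = 0.5 * 0.41 * 454^2 * 0.22 * 5.1 = 47408.74 N
a = 47408.74 / 125014 = 0.3792 m/s2
dV = 0.3792 * 42 = 15.9 m/s

15.9 m/s


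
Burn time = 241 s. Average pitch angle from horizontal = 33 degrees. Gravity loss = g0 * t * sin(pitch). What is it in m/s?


GL = 9.81 * 241 * sin(33 deg) = 1288 m/s

1288 m/s


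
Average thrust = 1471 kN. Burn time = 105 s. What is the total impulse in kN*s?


It = 1471 * 105 = 154455 kN*s

154455 kN*s


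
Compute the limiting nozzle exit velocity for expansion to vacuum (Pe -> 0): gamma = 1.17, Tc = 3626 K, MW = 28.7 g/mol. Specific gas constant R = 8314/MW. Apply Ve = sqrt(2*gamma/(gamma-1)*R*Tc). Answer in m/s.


R = 8314 / 28.7 = 289.69 J/(kg.K)
Ve = sqrt(2 * 1.17 / (1.17 - 1) * 289.69 * 3626) = 3802 m/s

3802 m/s


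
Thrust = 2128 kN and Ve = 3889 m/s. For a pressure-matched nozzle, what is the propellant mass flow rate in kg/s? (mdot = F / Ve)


mdot = F / Ve = 2128000 / 3889 = 547.2 kg/s

547.2 kg/s


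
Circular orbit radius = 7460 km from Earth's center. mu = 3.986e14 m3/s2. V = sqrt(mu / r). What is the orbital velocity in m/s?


V = sqrt(3.986e14 / 7460000) = 7310 m/s

7310 m/s


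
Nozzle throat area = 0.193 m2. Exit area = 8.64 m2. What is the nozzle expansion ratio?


AR = 8.64 / 0.193 = 44.8

44.8


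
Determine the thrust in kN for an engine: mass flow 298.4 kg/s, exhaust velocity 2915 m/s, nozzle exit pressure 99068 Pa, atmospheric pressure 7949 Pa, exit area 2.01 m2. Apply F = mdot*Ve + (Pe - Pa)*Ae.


F = 298.4 * 2915 + (99068 - 7949) * 2.01 = 1.0530e+06 N = 1053.0 kN

1053.0 kN


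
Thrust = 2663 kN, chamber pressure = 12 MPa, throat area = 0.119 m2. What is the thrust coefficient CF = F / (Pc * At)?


CF = 2663000 / (12e6 * 0.119) = 1.86

1.86


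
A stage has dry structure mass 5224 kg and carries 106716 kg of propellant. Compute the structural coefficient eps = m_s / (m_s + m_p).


eps = 5224 / (5224 + 106716) = 0.0467

0.0467


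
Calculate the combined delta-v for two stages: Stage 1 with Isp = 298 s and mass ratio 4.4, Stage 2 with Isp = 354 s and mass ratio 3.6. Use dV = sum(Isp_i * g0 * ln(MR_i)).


dV1 = 298 * 9.81 * ln(4.4) = 4331.3 m/s
dV2 = 354 * 9.81 * ln(3.6) = 4448.4 m/s
Total dV = 4331.3 + 4448.4 = 8779.7 m/s ~ 8780 m/s

8780 m/s


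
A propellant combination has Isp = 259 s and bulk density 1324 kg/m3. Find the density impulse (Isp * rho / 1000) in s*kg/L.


rho*Isp = 259 * 1324 / 1000 = 343 s*kg/L

343 s*kg/L


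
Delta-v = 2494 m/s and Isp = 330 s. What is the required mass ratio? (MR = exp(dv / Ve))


Ve = 330 * 9.81 = 3237.3 m/s
MR = exp(2494 / 3237.3) = 2.161

2.161


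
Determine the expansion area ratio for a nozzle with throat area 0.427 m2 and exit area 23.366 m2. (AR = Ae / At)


AR = 23.366 / 0.427 = 54.7

54.7


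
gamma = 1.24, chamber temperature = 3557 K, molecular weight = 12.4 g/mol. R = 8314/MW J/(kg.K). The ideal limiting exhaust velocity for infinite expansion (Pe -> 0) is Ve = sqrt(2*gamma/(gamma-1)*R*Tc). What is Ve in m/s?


R = 8314 / 12.4 = 670.48 J/(kg.K)
Ve = sqrt(2 * 1.24 / (1.24 - 1) * 670.48 * 3557) = 4964 m/s

4964 m/s


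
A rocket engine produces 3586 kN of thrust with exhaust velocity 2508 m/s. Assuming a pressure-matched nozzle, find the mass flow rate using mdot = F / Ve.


mdot = F / Ve = 3586000 / 2508 = 1429.8 kg/s

1429.8 kg/s


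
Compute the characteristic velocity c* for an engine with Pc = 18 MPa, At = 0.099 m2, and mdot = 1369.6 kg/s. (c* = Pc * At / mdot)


c* = 18e6 * 0.099 / 1369.6 = 1301 m/s

1301 m/s


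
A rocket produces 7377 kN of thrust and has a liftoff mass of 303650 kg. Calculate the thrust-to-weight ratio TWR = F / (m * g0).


TWR = 7377000 / (303650 * 9.81) = 2.48

2.48


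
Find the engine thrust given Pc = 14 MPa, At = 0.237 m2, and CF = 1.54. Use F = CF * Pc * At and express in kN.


F = 1.54 * 14e6 * 0.237 = 5.1097e+06 N = 5109.7 kN

5109.7 kN


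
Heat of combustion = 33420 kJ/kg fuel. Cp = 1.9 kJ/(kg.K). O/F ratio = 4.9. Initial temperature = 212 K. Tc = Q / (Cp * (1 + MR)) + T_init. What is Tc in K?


Tc = 33420 / (1.9 * (1 + 4.9)) + 212 = 3193 K

3193 K


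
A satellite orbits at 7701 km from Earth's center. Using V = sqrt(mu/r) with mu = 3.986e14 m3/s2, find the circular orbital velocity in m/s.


V = sqrt(3.986e14 / 7701000) = 7194 m/s

7194 m/s


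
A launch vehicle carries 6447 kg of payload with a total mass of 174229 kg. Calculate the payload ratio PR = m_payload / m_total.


PR = 6447 / 174229 = 0.037

0.037


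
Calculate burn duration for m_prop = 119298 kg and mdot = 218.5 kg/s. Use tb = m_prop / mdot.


tb = 119298 / 218.5 = 546.0 s

546.0 s


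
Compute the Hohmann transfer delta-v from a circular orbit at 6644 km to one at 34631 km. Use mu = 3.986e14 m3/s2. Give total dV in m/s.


V1 = sqrt(mu/r1) = 7745.58 m/s
dV1 = V1*(sqrt(2*r2/(r1+r2)) - 1) = 2288.05 m/s
V2 = sqrt(mu/r2) = 3392.63 m/s
dV2 = V2*(1 - sqrt(2*r1/(r1+r2))) = 1467.66 m/s
Total dV = 3756 m/s

3756 m/s


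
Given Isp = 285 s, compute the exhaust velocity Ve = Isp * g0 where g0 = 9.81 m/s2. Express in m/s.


Ve = Isp * g0 = 285 * 9.81 = 2795.9 m/s

2795.9 m/s


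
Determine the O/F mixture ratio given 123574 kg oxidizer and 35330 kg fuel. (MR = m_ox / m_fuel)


MR = 123574 / 35330 = 3.5

3.5


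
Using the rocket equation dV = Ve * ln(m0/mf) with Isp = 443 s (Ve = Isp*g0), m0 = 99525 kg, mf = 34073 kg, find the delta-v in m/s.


Ve = 443 * 9.81 = 4345.83 m/s
dV = 4345.83 * ln(99525/34073) = 4658 m/s

4658 m/s


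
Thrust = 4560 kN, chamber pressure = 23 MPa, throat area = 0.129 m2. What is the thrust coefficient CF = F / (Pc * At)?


CF = 4560000 / (23e6 * 0.129) = 1.54

1.54


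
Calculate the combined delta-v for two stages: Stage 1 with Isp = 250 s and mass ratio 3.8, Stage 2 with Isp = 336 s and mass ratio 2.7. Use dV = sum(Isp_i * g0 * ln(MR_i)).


dV1 = 250 * 9.81 * ln(3.8) = 3274.1 m/s
dV2 = 336 * 9.81 * ln(2.7) = 3273.9 m/s
Total dV = 3274.1 + 3273.9 = 6548.0 m/s ~ 6548 m/s

6548 m/s


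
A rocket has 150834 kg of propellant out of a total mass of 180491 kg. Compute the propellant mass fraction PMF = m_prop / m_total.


PMF = 150834 / 180491 = 0.836

0.836


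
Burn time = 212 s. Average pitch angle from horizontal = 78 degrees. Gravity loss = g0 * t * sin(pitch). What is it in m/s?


GL = 9.81 * 212 * sin(78 deg) = 2034 m/s

2034 m/s


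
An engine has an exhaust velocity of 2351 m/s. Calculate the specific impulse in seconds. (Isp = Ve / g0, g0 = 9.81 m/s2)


Isp = Ve / g0 = 2351 / 9.81 = 239.7 s

239.7 s


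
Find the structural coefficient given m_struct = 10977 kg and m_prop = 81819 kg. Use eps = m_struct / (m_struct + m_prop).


eps = 10977 / (10977 + 81819) = 0.1183

0.1183


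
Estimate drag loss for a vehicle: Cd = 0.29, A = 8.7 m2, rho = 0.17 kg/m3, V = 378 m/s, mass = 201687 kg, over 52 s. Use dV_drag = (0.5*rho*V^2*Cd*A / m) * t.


D = 0.5 * 0.17 * 378^2 * 0.29 * 8.7 = 30642.19 N
a = 30642.19 / 201687 = 0.1519 m/s2
dV = 0.1519 * 52 = 7.9 m/s

7.9 m/s


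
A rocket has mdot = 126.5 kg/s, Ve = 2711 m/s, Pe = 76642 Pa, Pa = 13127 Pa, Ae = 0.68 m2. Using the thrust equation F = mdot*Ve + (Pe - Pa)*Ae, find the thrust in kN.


F = 126.5 * 2711 + (76642 - 13127) * 0.68 = 386132.0 N = 386.1 kN

386.1 kN


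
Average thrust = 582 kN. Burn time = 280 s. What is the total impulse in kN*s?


It = 582 * 280 = 162960 kN*s

162960 kN*s


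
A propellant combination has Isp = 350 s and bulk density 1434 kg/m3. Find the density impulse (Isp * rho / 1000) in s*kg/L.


rho*Isp = 350 * 1434 / 1000 = 502 s*kg/L

502 s*kg/L


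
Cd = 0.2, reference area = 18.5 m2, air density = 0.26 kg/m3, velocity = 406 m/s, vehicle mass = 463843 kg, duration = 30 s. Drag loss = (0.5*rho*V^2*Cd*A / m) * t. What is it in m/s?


D = 0.5 * 0.26 * 406^2 * 0.2 * 18.5 = 79286.12 N
a = 79286.12 / 463843 = 0.1709 m/s2
dV = 0.1709 * 30 = 5.1 m/s

5.1 m/s


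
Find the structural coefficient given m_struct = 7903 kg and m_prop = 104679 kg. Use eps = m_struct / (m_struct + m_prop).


eps = 7903 / (7903 + 104679) = 0.0702

0.0702


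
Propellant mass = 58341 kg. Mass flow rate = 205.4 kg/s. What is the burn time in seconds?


tb = 58341 / 205.4 = 284.0 s

284.0 s


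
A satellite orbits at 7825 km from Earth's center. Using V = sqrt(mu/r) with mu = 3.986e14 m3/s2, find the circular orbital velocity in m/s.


V = sqrt(3.986e14 / 7825000) = 7137 m/s

7137 m/s


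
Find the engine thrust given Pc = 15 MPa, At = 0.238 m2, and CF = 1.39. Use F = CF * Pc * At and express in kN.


F = 1.39 * 15e6 * 0.238 = 4.9623e+06 N = 4962.3 kN

4962.3 kN


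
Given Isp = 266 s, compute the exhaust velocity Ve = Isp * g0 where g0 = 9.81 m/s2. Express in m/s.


Ve = Isp * g0 = 266 * 9.81 = 2609.5 m/s

2609.5 m/s


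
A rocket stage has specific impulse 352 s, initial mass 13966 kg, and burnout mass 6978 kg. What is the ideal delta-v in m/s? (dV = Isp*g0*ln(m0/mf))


Ve = 352 * 9.81 = 3453.12 m/s
dV = 3453.12 * ln(13966/6978) = 2396 m/s

2396 m/s


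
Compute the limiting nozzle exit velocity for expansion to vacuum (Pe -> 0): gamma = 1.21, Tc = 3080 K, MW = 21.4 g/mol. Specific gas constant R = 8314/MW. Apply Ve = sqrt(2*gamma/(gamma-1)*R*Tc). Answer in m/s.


R = 8314 / 21.4 = 388.5 J/(kg.K)
Ve = sqrt(2 * 1.21 / (1.21 - 1) * 388.5 * 3080) = 3713 m/s

3713 m/s


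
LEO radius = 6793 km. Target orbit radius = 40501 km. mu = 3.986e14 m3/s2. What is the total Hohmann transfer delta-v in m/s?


V1 = sqrt(mu/r1) = 7660.16 m/s
dV1 = V1*(sqrt(2*r2/(r1+r2)) - 1) = 2364.8 m/s
V2 = sqrt(mu/r2) = 3137.15 m/s
dV2 = V2*(1 - sqrt(2*r1/(r1+r2))) = 1455.72 m/s
Total dV = 3821 m/s

3821 m/s


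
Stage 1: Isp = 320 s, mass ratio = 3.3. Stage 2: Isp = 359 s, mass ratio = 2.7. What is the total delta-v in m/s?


dV1 = 320 * 9.81 * ln(3.3) = 3748.0 m/s
dV2 = 359 * 9.81 * ln(2.7) = 3498.0 m/s
Total dV = 3748.0 + 3498.0 = 7246.0 m/s ~ 7246 m/s

7246 m/s


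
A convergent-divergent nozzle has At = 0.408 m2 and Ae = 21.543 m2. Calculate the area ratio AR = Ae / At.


AR = 21.543 / 0.408 = 52.8

52.8


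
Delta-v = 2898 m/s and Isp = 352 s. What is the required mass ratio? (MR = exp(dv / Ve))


Ve = 352 * 9.81 = 3453.12 m/s
MR = exp(2898 / 3453.12) = 2.315

2.315


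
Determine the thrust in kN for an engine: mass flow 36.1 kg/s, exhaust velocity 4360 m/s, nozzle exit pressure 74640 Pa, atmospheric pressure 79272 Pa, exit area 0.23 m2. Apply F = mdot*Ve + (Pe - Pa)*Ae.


F = 36.1 * 4360 + (74640 - 79272) * 0.23 = 156331.0 N = 156.3 kN

156.3 kN


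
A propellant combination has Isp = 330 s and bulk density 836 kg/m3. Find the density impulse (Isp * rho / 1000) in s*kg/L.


rho*Isp = 330 * 836 / 1000 = 276 s*kg/L

276 s*kg/L


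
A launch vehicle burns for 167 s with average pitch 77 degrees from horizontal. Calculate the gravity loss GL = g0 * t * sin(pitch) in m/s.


GL = 9.81 * 167 * sin(77 deg) = 1596 m/s

1596 m/s


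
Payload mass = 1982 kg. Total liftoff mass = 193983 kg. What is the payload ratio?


PR = 1982 / 193983 = 0.0102

0.0102


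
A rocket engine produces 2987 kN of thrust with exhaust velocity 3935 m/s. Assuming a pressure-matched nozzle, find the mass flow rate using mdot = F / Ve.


mdot = F / Ve = 2987000 / 3935 = 759.1 kg/s

759.1 kg/s
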